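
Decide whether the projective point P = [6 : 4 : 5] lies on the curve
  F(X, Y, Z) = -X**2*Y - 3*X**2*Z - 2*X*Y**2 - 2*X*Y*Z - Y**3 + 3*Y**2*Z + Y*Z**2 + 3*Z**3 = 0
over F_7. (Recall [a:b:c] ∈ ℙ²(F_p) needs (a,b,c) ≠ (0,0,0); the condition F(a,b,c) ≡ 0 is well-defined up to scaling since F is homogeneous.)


F(6,4,5) ≡ 4 (mod 7); P is NOT on the curve.

Evaluate F(6, 4, 5) term-by-term (mod 7).
  -X**2*Y ↦ -1·36·4·1 = -144
  -3*X**2*Z ↦ -3·36·1·5 = -540
  -2*X*Y**2 ↦ -2·6·16·1 = -192
  -2*X*Y*Z ↦ -2·6·4·5 = -240
  -Y**3 ↦ -1·1·64·1 = -64
  3*Y**2*Z ↦ 3·1·16·5 = 240
  Y*Z**2 ↦ 1·1·4·25 = 100
  3*Z**3 ↦ 3·1·1·125 = 375
Sum: F(6, 4, 5) = (-144) + (-540) + (-192) + (-240) + (-64) + (240) + (100) + (375) = -465.
Reducing mod 7: -465 ≡ 4 (mod 7).
Since F(a, b, c) ≡ 4 ≠ 0 (mod 7), P does NOT lie on the curve.


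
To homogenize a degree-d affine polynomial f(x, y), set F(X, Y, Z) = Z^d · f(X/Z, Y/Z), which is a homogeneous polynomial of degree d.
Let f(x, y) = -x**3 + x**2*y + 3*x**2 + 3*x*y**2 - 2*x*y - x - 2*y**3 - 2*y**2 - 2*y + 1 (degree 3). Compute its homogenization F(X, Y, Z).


F(X, Y, Z) = -X**3 + X**2*Y + 3*X**2*Z + 3*X*Y**2 - 2*X*Y*Z - X*Z**2 - 2*Y**3 - 2*Y**2*Z - 2*Y*Z**2 + Z**3

deg(f) = 3.
Substitute x = X/Z, y = Y/Z into f, then multiply by Z^3.
  monomial -1·x^3·y^0 ↦ -1·X^3·Y^0·Z^0.
  monomial 1·x^2·y^1 ↦ 1·X^2·Y^1·Z^0.
  monomial 3·x^2·y^0 ↦ 3·X^2·Y^0·Z^1.
  monomial 3·x^1·y^2 ↦ 3·X^1·Y^2·Z^0.
  monomial -2·x^1·y^1 ↦ -2·X^1·Y^1·Z^1.
  monomial -1·x^1·y^0 ↦ -1·X^1·Y^0·Z^2.
  monomial -2·x^0·y^3 ↦ -2·X^0·Y^3·Z^0.
  monomial -2·x^0·y^2 ↦ -2·X^0·Y^2·Z^1.
  monomial -2·x^0·y^1 ↦ -2·X^0·Y^1·Z^2.
  monomial 1·x^0·y^0 ↦ 1·X^0·Y^0·Z^3.
Collecting: F(X, Y, Z) = -X**3 + X**2*Y + 3*X**2*Z + 3*X*Y**2 - 2*X*Y*Z - X*Z**2 - 2*Y**3 - 2*Y**2*Z - 2*Y*Z**2 + Z**3.


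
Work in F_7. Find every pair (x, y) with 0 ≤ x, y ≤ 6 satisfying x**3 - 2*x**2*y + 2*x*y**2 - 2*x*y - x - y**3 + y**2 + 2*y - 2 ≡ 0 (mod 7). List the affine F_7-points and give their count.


Affine F_7-points: {(0, 1), (0, 3), (0, 4), (4, 1), (4, 4), (5, 1)}; count = 6.

For each of the 49 pairs (x, y) ∈ F_7², evaluate f(x, y) mod 7. Record the zeros.
  x = 0: [0↦5, 1↦0, 2↦5, 3↦0, 4↦0, 5↦6, 6↦5]  zeros at y ∈ {1, 3, 4}
  x = 1: [0↦5, 1↦5, 2↦5, 3↦6, 4↦2, 5↦1, 6↦4]  zeros at y ∈ ∅
  x = 2: [0↦4, 1↦5, 2↦3, 3↦6, 4↦1, 5↦3, 6↦6]  zeros at y ∈ ∅
  x = 3: [0↦1, 1↦6, 2↦5, 3↦6, 4↦3, 5↦4, 6↦3]  zeros at y ∈ ∅
  x = 4: [0↦2, 1↦0, 2↦3, 3↦5, 4↦0, 5↦3, 6↦1]  zeros at y ∈ {1, 4}
  x = 5: [0↦6, 1↦0, 2↦3, 3↦2, 4↦5, 5↦6, 6↦6]  zeros at y ∈ {1}
  x = 6: [0↦5, 1↦5, 2↦4, 3↦3, 4↦3, 5↦5, 6↦3]  zeros at y ∈ ∅
Collecting zeros: affine points = {(0, 1), (0, 3), (0, 4), (4, 1), (4, 4), (5, 1)}.
Total count |C(F_7)_aff| = 6.


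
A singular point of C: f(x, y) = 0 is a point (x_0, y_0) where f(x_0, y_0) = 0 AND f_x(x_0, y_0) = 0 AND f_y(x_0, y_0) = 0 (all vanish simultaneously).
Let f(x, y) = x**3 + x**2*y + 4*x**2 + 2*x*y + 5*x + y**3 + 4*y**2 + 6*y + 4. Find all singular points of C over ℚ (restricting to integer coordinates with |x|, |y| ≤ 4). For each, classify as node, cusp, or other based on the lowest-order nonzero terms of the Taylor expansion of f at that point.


Singular points: {(-1, -1)}; classification: cusp.

Compute partial derivatives:
  f_x = 3*x**2 + 2*x*y + 8*x + 2*y + 5.
  f_y = x**2 + 2*x + 3*y**2 + 8*y + 6.
Scan x_0 ∈ {−4, ..., 4}. For each x_0, f_y(x_0, y) is a polynomial in y; find its integer roots y ∈ {−4, ..., 4}, then test f_x and f at those candidates.
  x = -4: f_y(-4, y) = 3*y**2 + 8*y + 14; no integer root y with |y| ≤ 4.
  x = -3: f_y(-3, y) = 3*y**2 + 8*y + 9; no integer root y with |y| ≤ 4.
  x = -2: f_y(-2, y) = 3*y**2 + 8*y + 6; no integer root y with |y| ≤ 4.
  x = -1: f_y(-1, y) = 3*y**2 + 8*y + 5; vanishes at y ∈ {-1}. (-1, -1): f_x = 0, f = 0 — SINGULAR.
  x = 0: f_y(0, y) = 3*y**2 + 8*y + 6; no integer root y with |y| ≤ 4.
  x = 1: f_y(1, y) = 3*y**2 + 8*y + 9; no integer root y with |y| ≤ 4.
  x = 2: f_y(2, y) = 3*y**2 + 8*y + 14; no integer root y with |y| ≤ 4.
  x = 3: f_y(3, y) = 3*y**2 + 8*y + 21; no integer root y with |y| ≤ 4.
  x = 4: f_y(4, y) = 3*y**2 + 8*y + 30; no integer root y with |y| ≤ 4.
Only singular point on the grid: (-1, -1).
Classify: substitute x = -1 + u, y = -1 + v and expand: f = u**3 + u**2*v + v**3 + v**2.
No constant or linear terms (consistent with a singular point). Quadratic part: v**2. Cubic part: u**3 + u**2*v + v**3.
The quadratic part v**2 is a perfect square, so there is a single (double) tangent line v = 0, i.e. y = -1. Restricting the cubic part to that line (v = 0) leaves u**3 ≠ 0, so f is not divisible by v and the branch is v² ≈ -u**3 to lowest order — this is a cusp.
Classification: cusp.


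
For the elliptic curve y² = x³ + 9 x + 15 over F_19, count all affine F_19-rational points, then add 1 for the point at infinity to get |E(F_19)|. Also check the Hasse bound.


Affine points = {(1, 5), (1, 14), (4, 1), (4, 18), (6, 0), (11, 1), (11, 18), (13, 7), (13, 12), (14, 4), (14, 15), (18, 9), (18, 10)}; affine count = 13; |E(F_19)| = 14.

Discriminant check: Δ ∝ 4a³ + 27b² = 4·9³ + 27·15² = 4·729 + 27·225 ≡ 4 (mod 19). Nonzero ⇒ E is nonsingular.
For each x ∈ F_19, compute rhs = x³ + 9·x + 15 mod 19, then count y ∈ F_19 with y² ≡ rhs.
  x = 0: rhs = 15, matching y values: none (0 points).
  x = 1: rhs = 6, matching y values: 5, 14 (2 points).
  x = 2: rhs = 3, matching y values: none (0 points).
  x = 3: rhs = 12, matching y values: none (0 points).
  x = 4: rhs = 1, matching y values: 1, 18 (2 points).
  x = 5: rhs = 14, matching y values: none (0 points).
  x = 6: rhs = 0, matching y values: 0 (1 points).
  x = 7: rhs = 3, matching y values: none (0 points).
  x = 8: rhs = 10, matching y values: none (0 points).
  x = 9: rhs = 8, matching y values: none (0 points).
  x = 10: rhs = 3, matching y values: none (0 points).
  x = 11: rhs = 1, matching y values: 1, 18 (2 points).
  x = 12: rhs = 8, matching y values: none (0 points).
  x = 13: rhs = 11, matching y values: 7, 12 (2 points).
  x = 14: rhs = 16, matching y values: 4, 15 (2 points).
  x = 15: rhs = 10, matching y values: none (0 points).
  x = 16: rhs = 18, matching y values: none (0 points).
  x = 17: rhs = 8, matching y values: none (0 points).
  x = 18: rhs = 5, matching y values: 9, 10 (2 points).
Total affine count: 13.
Full point count |E(F_19)| = 13 + 1 = 14.
Hasse bound: |14 − (19+1)| = |-6| = 6 ≤ 2√19 ≈ 8.7178 ✓.


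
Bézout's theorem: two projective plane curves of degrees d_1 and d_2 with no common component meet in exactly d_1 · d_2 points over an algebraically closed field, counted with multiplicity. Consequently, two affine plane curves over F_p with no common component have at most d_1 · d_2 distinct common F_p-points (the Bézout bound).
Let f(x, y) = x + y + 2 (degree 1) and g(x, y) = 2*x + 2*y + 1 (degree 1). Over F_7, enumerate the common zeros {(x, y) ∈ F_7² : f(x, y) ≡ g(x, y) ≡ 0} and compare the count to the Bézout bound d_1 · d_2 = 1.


Common zeros: ∅; count = 0; Bézout bound = 1.

deg(f) = 1, deg(g) = 1, so Bézout bound = 1.
Scan x ∈ F_7. For each x, list the y ∈ F_7 with f(x, y) ≡ 0 and those with g(x, y) ≡ 0 (mod 7); the common zeros in that column are the intersection.
  x = 0: f ≡ 0 at y ∈ {5}; g ≡ 0 at y ∈ {3}; common: ∅.
  x = 1: f ≡ 0 at y ∈ {4}; g ≡ 0 at y ∈ {2}; common: ∅.
  x = 2: f ≡ 0 at y ∈ {3}; g ≡ 0 at y ∈ {1}; common: ∅.
  x = 3: f ≡ 0 at y ∈ {2}; g ≡ 0 at y ∈ {0}; common: ∅.
  x = 4: f ≡ 0 at y ∈ {1}; g ≡ 0 at y ∈ {6}; common: ∅.
  x = 5: f ≡ 0 at y ∈ {0}; g ≡ 0 at y ∈ {5}; common: ∅.
  x = 6: f ≡ 0 at y ∈ {6}; g ≡ 0 at y ∈ {4}; common: ∅.
Collecting: common zeros = ∅, so the count is 0.
Comparison with the Bézout bound: 0 ≤ 1 = deg(f)·deg(g), as expected for curves with no common component (the affine F_7-count falls short of the bound because intersections may lie at infinity, over extension fields, or carry multiplicity).


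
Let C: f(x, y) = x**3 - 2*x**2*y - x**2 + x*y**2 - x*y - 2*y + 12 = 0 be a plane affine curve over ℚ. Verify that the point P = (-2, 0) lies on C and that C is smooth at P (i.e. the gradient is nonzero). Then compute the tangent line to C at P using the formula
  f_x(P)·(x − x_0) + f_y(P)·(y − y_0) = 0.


Tangent line at P: 16*x - 8*y + 32 = 0.

Step 1: f(-2, 0) = 0, so P lies on C.
Step 2: partial derivatives
  f_x(x, y) = 3*x**2 - 4*x*y - 2*x + y**2 - y, f_y(x, y) = -2*x**2 + 2*x*y - x - 2.
  f_x(P) = 16, f_y(P) = -8 (gradient nonzero, so P is smooth).
Step 3: tangent line at P: 16·(x − -2) + -8·(y − 0) = 0.
Expanding: 16*x - 8*y + 32 = 0.


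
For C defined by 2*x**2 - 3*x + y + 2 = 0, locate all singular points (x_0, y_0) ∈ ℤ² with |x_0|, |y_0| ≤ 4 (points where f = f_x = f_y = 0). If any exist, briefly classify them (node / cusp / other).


No singular points in the scanned grid; C is smooth there.

Compute partial derivatives:
  f_x = 4*x - 3.
  f_y = 1.
f_y = 1 is a nonzero constant, so f_y never vanishes: no point (x, y) can satisfy f = f_x = f_y = 0. In particular no (x, y) ∈ {−4, ..., 4}² is singular; the curve is smooth.


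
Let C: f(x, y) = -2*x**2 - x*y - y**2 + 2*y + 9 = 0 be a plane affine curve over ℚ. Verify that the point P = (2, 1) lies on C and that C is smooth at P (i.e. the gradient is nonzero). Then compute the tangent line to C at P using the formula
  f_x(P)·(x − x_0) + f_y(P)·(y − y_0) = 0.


Tangent line at P: -9*x - 2*y + 20 = 0.

Step 1: f(2, 1) = 0, so P lies on C.
Step 2: partial derivatives
  f_x(x, y) = -4*x - y, f_y(x, y) = -x - 2*y + 2.
  f_x(P) = -9, f_y(P) = -2 (gradient nonzero, so P is smooth).
Step 3: tangent line at P: -9·(x − 2) + -2·(y − 1) = 0.
Expanding: -9*x - 2*y + 20 = 0.


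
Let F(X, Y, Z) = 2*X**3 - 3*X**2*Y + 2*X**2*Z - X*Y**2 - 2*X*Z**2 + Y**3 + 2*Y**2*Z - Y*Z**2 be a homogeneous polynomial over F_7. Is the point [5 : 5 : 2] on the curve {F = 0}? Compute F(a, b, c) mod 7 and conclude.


F(5,5,2) ≡ 1 (mod 7); P is NOT on the curve.

Evaluate F(5, 5, 2) term-by-term (mod 7).
  2*X**3 ↦ 2·125·1·1 = 250
  -3*X**2*Y ↦ -3·25·5·1 = -375
  2*X**2*Z ↦ 2·25·1·2 = 100
  -X*Y**2 ↦ -1·5·25·1 = -125
  -2*X*Z**2 ↦ -2·5·1·4 = -40
  Y**3 ↦ 1·1·125·1 = 125
  2*Y**2*Z ↦ 2·1·25·2 = 100
  -Y*Z**2 ↦ -1·1·5·4 = -20
Sum: F(5, 5, 2) = (250) + (-375) + (100) + (-125) + (-40) + (125) + (100) + (-20) = 15.
Reducing mod 7: 15 ≡ 1 (mod 7).
Since F(a, b, c) ≡ 1 ≠ 0 (mod 7), P does NOT lie on the curve.


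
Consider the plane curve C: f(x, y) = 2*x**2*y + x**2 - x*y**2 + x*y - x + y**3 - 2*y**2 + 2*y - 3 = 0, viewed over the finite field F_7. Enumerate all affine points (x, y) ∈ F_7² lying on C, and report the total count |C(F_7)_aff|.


Affine F_7-points: {(1, 1), (2, 5), (4, 1), (5, 5)}; count = 4.

For each of the 49 pairs (x, y) ∈ F_7², evaluate f(x, y) mod 7. Record the zeros.
  x = 0: [0↦4, 1↦5, 2↦1, 3↦5, 4↦2, 5↦5, 6↦6]  zeros at y ∈ ∅
  x = 1: [0↦4, 1↦0, 2↦3, 3↦5, 4↦5, 5↦2, 6↦2]  zeros at y ∈ {1}
  x = 2: [0↦6, 1↦1, 2↦1, 3↦5, 4↦5, 5↦0, 6↦3]  zeros at y ∈ {5}
  x = 3: [0↦3, 1↦1, 2↦2, 3↦5, 4↦2, 5↦6, 6↦2]  zeros at y ∈ ∅
  x = 4: [0↦2, 1↦0, 2↦6, 3↦5, 4↦3, 5↦6, 6↦6]  zeros at y ∈ {1}
  x = 5: [0↦3, 1↦5, 2↦6, 3↦5, 4↦1, 5↦0, 6↦1]  zeros at y ∈ {5}
  x = 6: [0↦6, 1↦2, 2↦2, 3↦5, 4↦3, 5↦2, 6↦1]  zeros at y ∈ ∅
Collecting zeros: affine points = {(1, 1), (2, 5), (4, 1), (5, 5)}.
Total count |C(F_7)_aff| = 4.


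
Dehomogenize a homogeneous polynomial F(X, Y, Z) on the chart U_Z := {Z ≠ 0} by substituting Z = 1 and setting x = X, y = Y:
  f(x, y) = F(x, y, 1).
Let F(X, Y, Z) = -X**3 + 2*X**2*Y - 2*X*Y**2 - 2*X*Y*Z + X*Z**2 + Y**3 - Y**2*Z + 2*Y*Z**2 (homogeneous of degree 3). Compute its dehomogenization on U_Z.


f(x, y) = -x**3 + 2*x**2*y - 2*x*y**2 - 2*x*y + x + y**3 - y**2 + 2*y

On U_Z we set Z = 1. Each monomial c·X^i·Y^j·Z^k in F becomes c·x^i·y^j·1^k = c·x^i·y^j.
Substituting Z = 1: F(X, Y, 1) = -x**3 + 2*x**2*y - 2*x*y**2 - 2*x*y + x + y**3 - y**2 + 2*y.
Note: deg(f) ≤ deg(F) = 3; strict inequality happens when F is divisible by Z (lost terms).


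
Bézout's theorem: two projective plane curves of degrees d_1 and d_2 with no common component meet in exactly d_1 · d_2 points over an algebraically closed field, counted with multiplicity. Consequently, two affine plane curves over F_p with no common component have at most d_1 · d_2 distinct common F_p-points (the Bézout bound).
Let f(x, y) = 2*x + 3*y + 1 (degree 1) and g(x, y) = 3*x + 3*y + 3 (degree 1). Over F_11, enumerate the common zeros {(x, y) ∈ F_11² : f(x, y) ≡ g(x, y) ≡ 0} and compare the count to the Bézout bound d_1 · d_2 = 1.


Common zeros: {(9, 1)}; count = 1; Bézout bound = 1.

deg(f) = 1, deg(g) = 1, so Bézout bound = 1.
Scan x ∈ F_11. For each x, list the y ∈ F_11 with f(x, y) ≡ 0 and those with g(x, y) ≡ 0 (mod 11); the common zeros in that column are the intersection.
  x = 0: f ≡ 0 at y ∈ {7}; g ≡ 0 at y ∈ {10}; common: ∅.
  x = 1: f ≡ 0 at y ∈ {10}; g ≡ 0 at y ∈ {9}; common: ∅.
  x = 2: f ≡ 0 at y ∈ {2}; g ≡ 0 at y ∈ {8}; common: ∅.
  x = 3: f ≡ 0 at y ∈ {5}; g ≡ 0 at y ∈ {7}; common: ∅.
  x = 4: f ≡ 0 at y ∈ {8}; g ≡ 0 at y ∈ {6}; common: ∅.
  x = 5: f ≡ 0 at y ∈ {0}; g ≡ 0 at y ∈ {5}; common: ∅.
  x = 6: f ≡ 0 at y ∈ {3}; g ≡ 0 at y ∈ {4}; common: ∅.
  x = 7: f ≡ 0 at y ∈ {6}; g ≡ 0 at y ∈ {3}; common: ∅.
  x = 8: f ≡ 0 at y ∈ {9}; g ≡ 0 at y ∈ {2}; common: ∅.
  x = 9: f ≡ 0 at y ∈ {1}; g ≡ 0 at y ∈ {1}; common: {1}.
  x = 10: f ≡ 0 at y ∈ {4}; g ≡ 0 at y ∈ {0}; common: ∅.
Collecting: common zeros = {(9, 1)}, so the count is 1.
Comparison with the Bézout bound: 1 ≤ 1 = deg(f)·deg(g), as expected for curves with no common component (the bound is attained).


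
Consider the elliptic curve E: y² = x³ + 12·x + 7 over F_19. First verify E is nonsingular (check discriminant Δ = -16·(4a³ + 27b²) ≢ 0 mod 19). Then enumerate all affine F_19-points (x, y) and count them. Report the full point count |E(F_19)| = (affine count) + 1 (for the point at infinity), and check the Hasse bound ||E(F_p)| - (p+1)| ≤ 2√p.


Affine points = {(0, 8), (0, 11), (1, 1), (1, 18), (2, 1), (2, 18), (4, 9), (4, 10), (7, 4), (7, 15), (8, 8), (8, 11), (10, 5), (10, 14), (11, 8), (11, 11), (12, 6), (12, 13), (13, 2), (13, 17), (15, 3), (15, 16), (16, 1), (16, 18)}; affine count = 24; |E(F_19)| = 25.

Discriminant check: Δ ∝ 4a³ + 27b² = 4·12³ + 27·7² = 4·1728 + 27·49 ≡ 8 (mod 19). Nonzero ⇒ E is nonsingular.
For each x ∈ F_19, compute rhs = x³ + 12·x + 7 mod 19, then count y ∈ F_19 with y² ≡ rhs.
  x = 0: rhs = 7, matching y values: 8, 11 (2 points).
  x = 1: rhs = 1, matching y values: 1, 18 (2 points).
  x = 2: rhs = 1, matching y values: 1, 18 (2 points).
  x = 3: rhs = 13, matching y values: none (0 points).
  x = 4: rhs = 5, matching y values: 9, 10 (2 points).
  x = 5: rhs = 2, matching y values: none (0 points).
  x = 6: rhs = 10, matching y values: none (0 points).
  x = 7: rhs = 16, matching y values: 4, 15 (2 points).
  x = 8: rhs = 7, matching y values: 8, 11 (2 points).
  x = 9: rhs = 8, matching y values: none (0 points).
  x = 10: rhs = 6, matching y values: 5, 14 (2 points).
  x = 11: rhs = 7, matching y values: 8, 11 (2 points).
  x = 12: rhs = 17, matching y values: 6, 13 (2 points).
  x = 13: rhs = 4, matching y values: 2, 17 (2 points).
  x = 14: rhs = 12, matching y values: none (0 points).
  x = 15: rhs = 9, matching y values: 3, 16 (2 points).
  x = 16: rhs = 1, matching y values: 1, 18 (2 points).
  x = 17: rhs = 13, matching y values: none (0 points).
  x = 18: rhs = 13, matching y values: none (0 points).
Total affine count: 24.
Full point count |E(F_19)| = 24 + 1 = 25.
Hasse bound: |25 − (19+1)| = |5| = 5 ≤ 2√19 ≈ 8.7178 ✓.


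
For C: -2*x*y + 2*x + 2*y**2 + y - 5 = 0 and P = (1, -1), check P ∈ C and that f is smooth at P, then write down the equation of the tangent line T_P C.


Tangent line at P: 4*x - 5*y - 9 = 0.

Step 1: f(1, -1) = 0, so P lies on C.
Step 2: partial derivatives
  f_x(x, y) = 2 - 2*y, f_y(x, y) = -2*x + 4*y + 1.
  f_x(P) = 4, f_y(P) = -5 (gradient nonzero, so P is smooth).
Step 3: tangent line at P: 4·(x − 1) + -5·(y − -1) = 0.
Expanding: 4*x - 5*y - 9 = 0.


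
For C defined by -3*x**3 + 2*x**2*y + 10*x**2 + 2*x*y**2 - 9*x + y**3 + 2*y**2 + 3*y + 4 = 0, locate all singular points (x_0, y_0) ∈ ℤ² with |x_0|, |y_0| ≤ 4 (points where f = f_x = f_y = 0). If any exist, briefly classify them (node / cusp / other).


Singular points: {(1, -1)}; classification: node.

Compute partial derivatives:
  f_x = -9*x**2 + 4*x*y + 20*x + 2*y**2 - 9.
  f_y = 2*x**2 + 4*x*y + 3*y**2 + 4*y + 3.
Scan x_0 ∈ {−4, ..., 4}. For each x_0, f_y(x_0, y) is a polynomial in y; find its integer roots y ∈ {−4, ..., 4}, then test f_x and f at those candidates.
  x = -4: f_y(-4, y) = 3*y**2 - 12*y + 35; no integer root y with |y| ≤ 4.
  x = -3: f_y(-3, y) = 3*y**2 - 8*y + 21; no integer root y with |y| ≤ 4.
  x = -2: f_y(-2, y) = 3*y**2 - 4*y + 11; no integer root y with |y| ≤ 4.
  x = -1: f_y(-1, y) = 3*y**2 + 5; no integer root y with |y| ≤ 4.
  x = 0: f_y(0, y) = 3*y**2 + 4*y + 3; no integer root y with |y| ≤ 4.
  x = 1: f_y(1, y) = 3*y**2 + 8*y + 5; vanishes at y ∈ {-1}. (1, -1): f_x = 0, f = 0 — SINGULAR.
  x = 2: f_y(2, y) = 3*y**2 + 12*y + 11; no integer root y with |y| ≤ 4.
  x = 3: f_y(3, y) = 3*y**2 + 16*y + 21; vanishes at y ∈ {-3}. (3, -3): f_x = -48 ≠ 0.
  x = 4: f_y(4, y) = 3*y**2 + 20*y + 35; no integer root y with |y| ≤ 4.
Only singular point on the grid: (1, -1).
Classify: substitute x = 1 + u, y = -1 + v and expand: f = -3*u**3 + 2*u**2*v - u**2 + 2*u*v**2 + v**3 + v**2.
No constant or linear terms (consistent with a singular point). Quadratic part: -u**2 + v**2. Cubic part: -3*u**3 + 2*u**2*v + 2*u*v**2 + v**3.
The quadratic part v**2 - u**2 = (v − u)(v + u) splits into two distinct linear factors, so there are two distinct tangent lines y − -1 = ±(x − 1) — this is a node (ordinary double point).
Classification: node.


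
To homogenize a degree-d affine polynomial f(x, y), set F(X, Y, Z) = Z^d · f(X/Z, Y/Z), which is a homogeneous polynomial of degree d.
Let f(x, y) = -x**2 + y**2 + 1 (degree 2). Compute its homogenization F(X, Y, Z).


F(X, Y, Z) = -X**2 + Y**2 + Z**2

deg(f) = 2.
Substitute x = X/Z, y = Y/Z into f, then multiply by Z^2.
  monomial -1·x^2·y^0 ↦ -1·X^2·Y^0·Z^0.
  monomial 1·x^0·y^2 ↦ 1·X^0·Y^2·Z^0.
  monomial 1·x^0·y^0 ↦ 1·X^0·Y^0·Z^2.
Collecting: F(X, Y, Z) = -X**2 + Y**2 + Z**2.


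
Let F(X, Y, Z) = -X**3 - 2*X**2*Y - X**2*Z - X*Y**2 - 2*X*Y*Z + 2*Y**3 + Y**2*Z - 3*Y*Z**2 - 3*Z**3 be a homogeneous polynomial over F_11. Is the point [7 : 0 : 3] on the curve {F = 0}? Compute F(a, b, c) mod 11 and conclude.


F(7,0,3) ≡ 1 (mod 11); P is NOT on the curve.

Evaluate F(7, 0, 3) term-by-term (mod 11).
  -X**3 ↦ -1·343·1·1 = -343
  -2*X**2*Y ↦ -2·49·0·1 = 0
  -X**2*Z ↦ -1·49·1·3 = -147
  -X*Y**2 ↦ -1·7·0·1 = 0
  -2*X*Y*Z ↦ -2·7·0·3 = 0
  2*Y**3 ↦ 2·1·0·1 = 0
  Y**2*Z ↦ 1·1·0·3 = 0
  -3*Y*Z**2 ↦ -3·1·0·9 = 0
  -3*Z**3 ↦ -3·1·1·27 = -81
Sum: F(7, 0, 3) = (-343) + (0) + (-147) + (0) + (0) + (0) + (0) + (0) + (-81) = -571.
Reducing mod 11: -571 ≡ 1 (mod 11).
Since F(a, b, c) ≡ 1 ≠ 0 (mod 11), P does NOT lie on the curve.


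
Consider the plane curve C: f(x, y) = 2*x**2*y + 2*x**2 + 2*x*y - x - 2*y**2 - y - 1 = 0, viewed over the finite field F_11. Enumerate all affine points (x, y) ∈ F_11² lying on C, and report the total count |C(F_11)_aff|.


Affine F_11-points: {(0, 2), (0, 3), (1, 0), (1, 7), (3, 7), (3, 10), (5, 0), (5, 2), (9, 3), (9, 4)}; count = 10.

For each of the 121 pairs (x, y) ∈ F_11², evaluate f(x, y) mod 11. Record the zeros.
  x = 0: [0↦10, 1↦7, 2↦0, 3↦0, 4↦7, 5↦10, 6↦9, 7↦4, 8↦6, 9↦4, 10↦9]  zeros at y ∈ {2, 3}
  x = 1: [0↦0, 1↦1, 2↦9, 3↦2, 4↦2, 5↦9, 6↦1, 7↦0, 8↦6, 9↦8, 10↦6]  zeros at y ∈ {0, 7}
  x = 2: [0↦5, 1↦3, 2↦8, 3↦9, 4↦6, 5↦10, 6↦10, 7↦6, 8↦9, 9↦8, 10↦3]  zeros at y ∈ ∅
  x = 3: [0↦3, 1↦2, 2↦8, 3↦10, 4↦8, 5↦2, 6↦3, 7↦0, 8↦4, 9↦4, 10↦0]  zeros at y ∈ {7, 10}
  x = 4: [0↦5, 1↦9, 2↦9, 3↦5, 4↦8, 5↦7, 6↦2, 7↦4, 8↦2, 9↦7, 10↦8]  zeros at y ∈ ∅
  x = 5: [0↦0, 1↦2, 2↦0, 3↦5, 4↦6, 5↦3, 6↦7, 7↦7, 8↦3, 9↦6, 10↦5]  zeros at y ∈ {0, 2}
  x = 6: [0↦10, 1↦3, 2↦3, 3↦10, 4↦2, 5↦1, 6↦7, 7↦9, 8↦7, 9↦1, 10↦2]  zeros at y ∈ ∅
  x = 7: [0↦2, 1↦1, 2↦7, 3↦9, 4↦7, 5↦1, 6↦2, 7↦10, 8↦3, 9↦3, 10↦10]  zeros at y ∈ ∅
  x = 8: [0↦9, 1↦7, 2↦1, 3↦2, 4↦10, 5↦3, 6↦3, 7↦10, 8↦2, 9↦1, 10↦7]  zeros at y ∈ ∅
  x = 9: [0↦9, 1↦10, 2↦7, 3↦0, 4↦0, 5↦7, 6↦10, 7↦9, 8↦4, 9↦6, 10↦4]  zeros at y ∈ {3, 4}
  x = 10: [0↦2, 1↦10, 2↦3, 3↦3, 4↦10, 5↦2, 6↦1, 7↦7, 8↦9, 9↦7, 10↦1]  zeros at y ∈ ∅
Collecting zeros: affine points = {(0, 2), (0, 3), (1, 0), (1, 7), (3, 7), (3, 10), (5, 0), (5, 2), (9, 3), (9, 4)}.
Total count |C(F_11)_aff| = 10.


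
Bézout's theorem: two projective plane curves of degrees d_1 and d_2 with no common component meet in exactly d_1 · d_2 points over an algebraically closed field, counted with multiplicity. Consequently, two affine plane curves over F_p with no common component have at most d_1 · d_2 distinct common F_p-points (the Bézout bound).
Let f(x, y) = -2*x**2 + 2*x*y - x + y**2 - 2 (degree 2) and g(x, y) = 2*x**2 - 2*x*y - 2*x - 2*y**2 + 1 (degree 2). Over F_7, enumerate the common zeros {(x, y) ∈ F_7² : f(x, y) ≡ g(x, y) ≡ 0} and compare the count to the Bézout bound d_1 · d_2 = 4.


Common zeros: {(3, 2), (6, 3)}; count = 2; Bézout bound = 4.

deg(f) = 2, deg(g) = 2, so Bézout bound = 4.
Scan x ∈ F_7. For each x, list the y ∈ F_7 with f(x, y) ≡ 0 and those with g(x, y) ≡ 0 (mod 7); the common zeros in that column are the intersection.
  x = 0: f ≡ 0 at y ∈ {3, 4}; g ≡ 0 at y ∈ {2, 5}; common: ∅.
  x = 1: f ≡ 0 at y ∈ ∅; g ≡ 0 at y ∈ ∅; common: ∅.
  x = 2: f ≡ 0 at y ∈ {1, 2}; g ≡ 0 at y ∈ {6}; common: ∅.
  x = 3: f ≡ 0 at y ∈ {2, 6}; g ≡ 0 at y ∈ {2}; common: {2}.
  x = 4: f ≡ 0 at y ∈ ∅; g ≡ 0 at y ∈ ∅; common: ∅.
  x = 5: f ≡ 0 at y ∈ ∅; g ≡ 0 at y ∈ {3, 6}; common: ∅.
  x = 6: f ≡ 0 at y ∈ {3, 6}; g ≡ 0 at y ∈ {3, 5}; common: {3}.
Collecting: common zeros = {(3, 2), (6, 3)}, so the count is 2.
Comparison with the Bézout bound: 2 ≤ 4 = deg(f)·deg(g), as expected for curves with no common component (the affine F_7-count falls short of the bound because intersections may lie at infinity, over extension fields, or carry multiplicity).


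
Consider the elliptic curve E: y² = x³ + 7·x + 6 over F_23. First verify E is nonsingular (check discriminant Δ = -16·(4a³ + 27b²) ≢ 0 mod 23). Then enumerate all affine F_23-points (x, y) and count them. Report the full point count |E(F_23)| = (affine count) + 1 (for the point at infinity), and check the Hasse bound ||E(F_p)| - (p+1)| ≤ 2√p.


Affine points = {(0, 11), (0, 12), (3, 10), (3, 13), (4, 11), (4, 12), (9, 4), (9, 19), (10, 8), (10, 15), (12, 1), (12, 22), (15, 6), (15, 17), (17, 1), (17, 22), (19, 11), (19, 12), (20, 2), (20, 21)}; affine count = 20; |E(F_23)| = 21.

Discriminant check: Δ ∝ 4a³ + 27b² = 4·7³ + 27·6² = 4·343 + 27·36 ≡ 21 (mod 23). Nonzero ⇒ E is nonsingular.
For each x ∈ F_23, compute rhs = x³ + 7·x + 6 mod 23, then count y ∈ F_23 with y² ≡ rhs.
  x = 0: rhs = 6, matching y values: 11, 12 (2 points).
  x = 1: rhs = 14, matching y values: none (0 points).
  x = 2: rhs = 5, matching y values: none (0 points).
  x = 3: rhs = 8, matching y values: 10, 13 (2 points).
  x = 4: rhs = 6, matching y values: 11, 12 (2 points).
  x = 5: rhs = 5, matching y values: none (0 points).
  x = 6: rhs = 11, matching y values: none (0 points).
  x = 7: rhs = 7, matching y values: none (0 points).
  x = 8: rhs = 22, matching y values: none (0 points).
  x = 9: rhs = 16, matching y values: 4, 19 (2 points).
  x = 10: rhs = 18, matching y values: 8, 15 (2 points).
  x = 11: rhs = 11, matching y values: none (0 points).
  x = 12: rhs = 1, matching y values: 1, 22 (2 points).
  x = 13: rhs = 17, matching y values: none (0 points).
  x = 14: rhs = 19, matching y values: none (0 points).
  x = 15: rhs = 13, matching y values: 6, 17 (2 points).
  x = 16: rhs = 5, matching y values: none (0 points).
  x = 17: rhs = 1, matching y values: 1, 22 (2 points).
  x = 18: rhs = 7, matching y values: none (0 points).
  x = 19: rhs = 6, matching y values: 11, 12 (2 points).
  x = 20: rhs = 4, matching y values: 2, 21 (2 points).
  x = 21: rhs = 7, matching y values: none (0 points).
  x = 22: rhs = 21, matching y values: none (0 points).
Total affine count: 20.
Full point count |E(F_23)| = 20 + 1 = 21.
Hasse bound: |21 − (23+1)| = |-3| = 3 ≤ 2√23 ≈ 9.5917 ✓.


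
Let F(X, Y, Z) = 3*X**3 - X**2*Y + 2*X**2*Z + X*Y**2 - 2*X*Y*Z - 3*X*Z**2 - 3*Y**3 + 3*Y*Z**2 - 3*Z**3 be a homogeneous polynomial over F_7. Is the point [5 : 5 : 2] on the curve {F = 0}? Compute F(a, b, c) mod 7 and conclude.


F(5,5,2) ≡ 4 (mod 7); P is NOT on the curve.

Evaluate F(5, 5, 2) term-by-term (mod 7).
  3*X**3 ↦ 3·125·1·1 = 375
  -X**2*Y ↦ -1·25·5·1 = -125
  2*X**2*Z ↦ 2·25·1·2 = 100
  X*Y**2 ↦ 1·5·25·1 = 125
  -2*X*Y*Z ↦ -2·5·5·2 = -100
  -3*X*Z**2 ↦ -3·5·1·4 = -60
  -3*Y**3 ↦ -3·1·125·1 = -375
  3*Y*Z**2 ↦ 3·1·5·4 = 60
  -3*Z**3 ↦ -3·1·1·8 = -24
Sum: F(5, 5, 2) = (375) + (-125) + (100) + (125) + (-100) + (-60) + (-375) + (60) + (-24) = -24.
Reducing mod 7: -24 ≡ 4 (mod 7).
Since F(a, b, c) ≡ 4 ≠ 0 (mod 7), P does NOT lie on the curve.


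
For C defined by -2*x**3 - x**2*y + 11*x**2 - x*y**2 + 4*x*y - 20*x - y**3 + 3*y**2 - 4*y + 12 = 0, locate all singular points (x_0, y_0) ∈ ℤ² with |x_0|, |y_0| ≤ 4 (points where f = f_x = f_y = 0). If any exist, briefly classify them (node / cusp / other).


Singular points: {(2, 0)}; classification: node.

Compute partial derivatives:
  f_x = -6*x**2 - 2*x*y + 22*x - y**2 + 4*y - 20.
  f_y = -x**2 - 2*x*y + 4*x - 3*y**2 + 6*y - 4.
Scan x_0 ∈ {−4, ..., 4}. For each x_0, f_y(x_0, y) is a polynomial in y; find its integer roots y ∈ {−4, ..., 4}, then test f_x and f at those candidates.
  x = -4: f_y(-4, y) = -3*y**2 + 14*y - 36; no integer root y with |y| ≤ 4.
  x = -3: f_y(-3, y) = -3*y**2 + 12*y - 25; no integer root y with |y| ≤ 4.
  x = -2: f_y(-2, y) = -3*y**2 + 10*y - 16; no integer root y with |y| ≤ 4.
  x = -1: f_y(-1, y) = -3*y**2 + 8*y - 9; no integer root y with |y| ≤ 4.
  x = 0: f_y(0, y) = -3*y**2 + 6*y - 4; no integer root y with |y| ≤ 4.
  x = 1: f_y(1, y) = -3*y**2 + 4*y - 1; vanishes at y ∈ {1}. (1, 1): f_x = -3 ≠ 0.
  x = 2: f_y(2, y) = -3*y**2 + 2*y; vanishes at y ∈ {0}. (2, 0): f_x = 0, f = 0 — SINGULAR.
  x = 3: f_y(3, y) = -3*y**2 - 1; no integer root y with |y| ≤ 4.
  x = 4: f_y(4, y) = -3*y**2 - 2*y - 4; no integer root y with |y| ≤ 4.
Only singular point on the grid: (2, 0).
Classify: substitute x = 2 + u, y = 0 + v and expand: f = -2*u**3 - u**2*v - u**2 - u*v**2 - v**3 + v**2.
No constant or linear terms (consistent with a singular point). Quadratic part: -u**2 + v**2. Cubic part: -2*u**3 - u**2*v - u*v**2 - v**3.
The quadratic part v**2 - u**2 = (v − u)(v + u) splits into two distinct linear factors, so there are two distinct tangent lines y − 0 = ±(x − 2) — this is a node (ordinary double point).
Classification: node.


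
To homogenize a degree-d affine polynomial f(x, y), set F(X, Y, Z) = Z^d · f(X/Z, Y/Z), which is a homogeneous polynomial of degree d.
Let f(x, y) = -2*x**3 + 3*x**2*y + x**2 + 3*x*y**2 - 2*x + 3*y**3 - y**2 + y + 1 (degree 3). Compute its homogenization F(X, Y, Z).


F(X, Y, Z) = -2*X**3 + 3*X**2*Y + X**2*Z + 3*X*Y**2 - 2*X*Z**2 + 3*Y**3 - Y**2*Z + Y*Z**2 + Z**3

deg(f) = 3.
Substitute x = X/Z, y = Y/Z into f, then multiply by Z^3.
  monomial -2·x^3·y^0 ↦ -2·X^3·Y^0·Z^0.
  monomial 3·x^2·y^1 ↦ 3·X^2·Y^1·Z^0.
  monomial 1·x^2·y^0 ↦ 1·X^2·Y^0·Z^1.
  monomial 3·x^1·y^2 ↦ 3·X^1·Y^2·Z^0.
  monomial -2·x^1·y^0 ↦ -2·X^1·Y^0·Z^2.
  monomial 3·x^0·y^3 ↦ 3·X^0·Y^3·Z^0.
  monomial -1·x^0·y^2 ↦ -1·X^0·Y^2·Z^1.
  monomial 1·x^0·y^1 ↦ 1·X^0·Y^1·Z^2.
  monomial 1·x^0·y^0 ↦ 1·X^0·Y^0·Z^3.
Collecting: F(X, Y, Z) = -2*X**3 + 3*X**2*Y + X**2*Z + 3*X*Y**2 - 2*X*Z**2 + 3*Y**3 - Y**2*Z + Y*Z**2 + Z**3.


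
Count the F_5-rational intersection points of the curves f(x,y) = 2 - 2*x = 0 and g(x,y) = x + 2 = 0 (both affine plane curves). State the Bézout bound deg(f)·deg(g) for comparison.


Common zeros: ∅; count = 0; Bézout bound = 1.

deg(f) = 1, deg(g) = 1, so Bézout bound = 1.
Scan x ∈ F_5. For each x, list the y ∈ F_5 with f(x, y) ≡ 0 and those with g(x, y) ≡ 0 (mod 5); the common zeros in that column are the intersection.
  x = 0: f ≡ 0 at y ∈ ∅; g ≡ 0 at y ∈ ∅; common: ∅.
  x = 1: f ≡ 0 at y ∈ {0, 1, 2, 3, 4}; g ≡ 0 at y ∈ ∅; common: ∅.
  x = 2: f ≡ 0 at y ∈ ∅; g ≡ 0 at y ∈ ∅; common: ∅.
  x = 3: f ≡ 0 at y ∈ ∅; g ≡ 0 at y ∈ {0, 1, 2, 3, 4}; common: ∅.
  x = 4: f ≡ 0 at y ∈ ∅; g ≡ 0 at y ∈ ∅; common: ∅.
Collecting: common zeros = ∅, so the count is 0.
Comparison with the Bézout bound: 0 ≤ 1 = deg(f)·deg(g), as expected for curves with no common component (the affine F_5-count falls short of the bound because intersections may lie at infinity, over extension fields, or carry multiplicity).


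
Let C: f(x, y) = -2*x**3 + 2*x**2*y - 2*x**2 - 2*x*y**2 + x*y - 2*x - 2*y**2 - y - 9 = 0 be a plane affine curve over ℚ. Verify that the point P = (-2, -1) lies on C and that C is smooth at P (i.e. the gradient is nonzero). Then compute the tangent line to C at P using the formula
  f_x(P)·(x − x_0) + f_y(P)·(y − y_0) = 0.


Tangent line at P: -13*x + y - 25 = 0.

Step 1: f(-2, -1) = 0, so P lies on C.
Step 2: partial derivatives
  f_x(x, y) = -6*x**2 + 4*x*y - 4*x - 2*y**2 + y - 2, f_y(x, y) = 2*x**2 - 4*x*y + x - 4*y - 1.
  f_x(P) = -13, f_y(P) = 1 (gradient nonzero, so P is smooth).
Step 3: tangent line at P: -13·(x − -2) + 1·(y − -1) = 0.
Expanding: -13*x + y - 25 = 0.


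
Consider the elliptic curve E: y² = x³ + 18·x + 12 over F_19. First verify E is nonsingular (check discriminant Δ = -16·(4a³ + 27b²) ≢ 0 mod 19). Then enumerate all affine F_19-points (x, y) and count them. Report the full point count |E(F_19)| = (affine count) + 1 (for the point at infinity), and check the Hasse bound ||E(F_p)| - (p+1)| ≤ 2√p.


Affine points = {(3, 6), (3, 13), (7, 5), (7, 14), (13, 7), (13, 12), (14, 5), (14, 14), (15, 3), (15, 16), (16, 8), (16, 11), (17, 5), (17, 14)}; affine count = 14; |E(F_19)| = 15.

Discriminant check: Δ ∝ 4a³ + 27b² = 4·18³ + 27·12² = 4·5832 + 27·144 ≡ 8 (mod 19). Nonzero ⇒ E is nonsingular.
For each x ∈ F_19, compute rhs = x³ + 18·x + 12 mod 19, then count y ∈ F_19 with y² ≡ rhs.
  x = 0: rhs = 12, matching y values: none (0 points).
  x = 1: rhs = 12, matching y values: none (0 points).
  x = 2: rhs = 18, matching y values: none (0 points).
  x = 3: rhs = 17, matching y values: 6, 13 (2 points).
  x = 4: rhs = 15, matching y values: none (0 points).
  x = 5: rhs = 18, matching y values: none (0 points).
  x = 6: rhs = 13, matching y values: none (0 points).
  x = 7: rhs = 6, matching y values: 5, 14 (2 points).
  x = 8: rhs = 3, matching y values: none (0 points).
  x = 9: rhs = 10, matching y values: none (0 points).
  x = 10: rhs = 14, matching y values: none (0 points).
  x = 11: rhs = 2, matching y values: none (0 points).
  x = 12: rhs = 18, matching y values: none (0 points).
  x = 13: rhs = 11, matching y values: 7, 12 (2 points).
  x = 14: rhs = 6, matching y values: 5, 14 (2 points).
  x = 15: rhs = 9, matching y values: 3, 16 (2 points).
  x = 16: rhs = 7, matching y values: 8, 11 (2 points).
  x = 17: rhs = 6, matching y values: 5, 14 (2 points).
  x = 18: rhs = 12, matching y values: none (0 points).
Total affine count: 14.
Full point count |E(F_19)| = 14 + 1 = 15.
Hasse bound: |15 − (19+1)| = |-5| = 5 ≤ 2√19 ≈ 8.7178 ✓.


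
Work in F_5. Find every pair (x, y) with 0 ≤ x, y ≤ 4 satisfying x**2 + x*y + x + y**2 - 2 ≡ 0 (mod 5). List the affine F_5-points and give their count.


Affine F_5-points: {(1, 0), (1, 4), (3, 0), (3, 2), (4, 2), (4, 4)}; count = 6.

For each of the 25 pairs (x, y) ∈ F_5², evaluate f(x, y) mod 5. Record the zeros.
  x = 0: [0↦3, 1↦4, 2↦2, 3↦2, 4↦4]  zeros at y ∈ ∅
  x = 1: [0↦0, 1↦2, 2↦1, 3↦2, 4↦0]  zeros at y ∈ {0, 4}
  x = 2: [0↦4, 1↦2, 2↦2, 3↦4, 4↦3]  zeros at y ∈ ∅
  x = 3: [0↦0, 1↦4, 2↦0, 3↦3, 4↦3]  zeros at y ∈ {0, 2}
  x = 4: [0↦3, 1↦3, 2↦0, 3↦4, 4↦0]  zeros at y ∈ {2, 4}
Collecting zeros: affine points = {(1, 0), (1, 4), (3, 0), (3, 2), (4, 2), (4, 4)}.
Total count |C(F_5)_aff| = 6.


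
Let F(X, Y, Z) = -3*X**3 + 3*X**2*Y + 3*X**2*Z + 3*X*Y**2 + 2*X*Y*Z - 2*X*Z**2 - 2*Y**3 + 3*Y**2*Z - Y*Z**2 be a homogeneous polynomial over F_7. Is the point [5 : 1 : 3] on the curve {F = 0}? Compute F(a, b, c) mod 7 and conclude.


F(5,1,3) ≡ 4 (mod 7); P is NOT on the curve.

Evaluate F(5, 1, 3) term-by-term (mod 7).
  -3*X**3 ↦ -3·125·1·1 = -375
  3*X**2*Y ↦ 3·25·1·1 = 75
  3*X**2*Z ↦ 3·25·1·3 = 225
  3*X*Y**2 ↦ 3·5·1·1 = 15
  2*X*Y*Z ↦ 2·5·1·3 = 30
  -2*X*Z**2 ↦ -2·5·1·9 = -90
  -2*Y**3 ↦ -2·1·1·1 = -2
  3*Y**2*Z ↦ 3·1·1·3 = 9
  -Y*Z**2 ↦ -1·1·1·9 = -9
Sum: F(5, 1, 3) = (-375) + (75) + (225) + (15) + (30) + (-90) + (-2) + (9) + (-9) = -122.
Reducing mod 7: -122 ≡ 4 (mod 7).
Since F(a, b, c) ≡ 4 ≠ 0 (mod 7), P does NOT lie on the curve.


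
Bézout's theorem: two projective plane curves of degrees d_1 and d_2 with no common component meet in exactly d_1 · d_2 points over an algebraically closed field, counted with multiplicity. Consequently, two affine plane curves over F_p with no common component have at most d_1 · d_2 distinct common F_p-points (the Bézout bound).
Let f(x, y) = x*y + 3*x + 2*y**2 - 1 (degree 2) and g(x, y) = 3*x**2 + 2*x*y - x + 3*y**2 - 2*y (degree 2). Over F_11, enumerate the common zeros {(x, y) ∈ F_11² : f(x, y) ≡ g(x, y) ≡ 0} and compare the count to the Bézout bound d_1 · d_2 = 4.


Common zeros: {(3, 2), (4, 0), (4, 9)}; count = 3; Bézout bound = 4.

deg(f) = 2, deg(g) = 2, so Bézout bound = 4.
Scan x ∈ F_11. For each x, list the y ∈ F_11 with f(x, y) ≡ 0 and those with g(x, y) ≡ 0 (mod 11); the common zeros in that column are the intersection.
  x = 0: f ≡ 0 at y ∈ ∅; g ≡ 0 at y ∈ {0, 8}; common: ∅.
  x = 1: f ≡ 0 at y ∈ ∅; g ≡ 0 at y ∈ {5, 6}; common: ∅.
  x = 2: f ≡ 0 at y ∈ ∅; g ≡ 0 at y ∈ {4, 10}; common: ∅.
  x = 3: f ≡ 0 at y ∈ {2}; g ≡ 0 at y ∈ {2, 4}; common: {2}.
  x = 4: f ≡ 0 at y ∈ {0, 9}; g ≡ 0 at y ∈ {0, 9}; common: {0, 9}.
  x = 5: f ≡ 0 at y ∈ {4, 10}; g ≡ 0 at y ∈ {3, 9}; common: ∅.
  x = 6: f ≡ 0 at y ∈ ∅; g ≡ 0 at y ∈ {7, 8}; common: ∅.
  x = 7: f ≡ 0 at y ∈ ∅; g ≡ 0 at y ∈ {2, 5}; common: ∅.
  x = 8: f ≡ 0 at y ∈ {1, 6}; g ≡ 0 at y ∈ {3, 7}; common: ∅.
  x = 9: f ≡ 0 at y ∈ {5, 7}; g ≡ 0 at y ∈ {1}; common: ∅.
  x = 10: f ≡ 0 at y ∈ {3}; g ≡ 0 at y ∈ {6, 10}; common: ∅.
Collecting: common zeros = {(3, 2), (4, 0), (4, 9)}, so the count is 3.
Comparison with the Bézout bound: 3 ≤ 4 = deg(f)·deg(g), as expected for curves with no common component (the affine F_11-count falls short of the bound because intersections may lie at infinity, over extension fields, or carry multiplicity).


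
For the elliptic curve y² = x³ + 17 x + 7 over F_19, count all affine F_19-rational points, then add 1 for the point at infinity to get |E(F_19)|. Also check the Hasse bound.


Affine points = {(0, 8), (0, 11), (1, 5), (1, 14), (2, 7), (2, 12), (3, 3), (3, 16), (4, 5), (4, 14), (8, 3), (8, 16), (11, 9), (11, 10), (12, 1), (12, 18), (14, 5), (14, 14), (16, 9), (16, 10)}; affine count = 20; |E(F_19)| = 21.

Discriminant check: Δ ∝ 4a³ + 27b² = 4·17³ + 27·7² = 4·4913 + 27·49 ≡ 18 (mod 19). Nonzero ⇒ E is nonsingular.
For each x ∈ F_19, compute rhs = x³ + 17·x + 7 mod 19, then count y ∈ F_19 with y² ≡ rhs.
  x = 0: rhs = 7, matching y values: 8, 11 (2 points).
  x = 1: rhs = 6, matching y values: 5, 14 (2 points).
  x = 2: rhs = 11, matching y values: 7, 12 (2 points).
  x = 3: rhs = 9, matching y values: 3, 16 (2 points).
  x = 4: rhs = 6, matching y values: 5, 14 (2 points).
  x = 5: rhs = 8, matching y values: none (0 points).
  x = 6: rhs = 2, matching y values: none (0 points).
  x = 7: rhs = 13, matching y values: none (0 points).
  x = 8: rhs = 9, matching y values: 3, 16 (2 points).
  x = 9: rhs = 15, matching y values: none (0 points).
  x = 10: rhs = 18, matching y values: none (0 points).
  x = 11: rhs = 5, matching y values: 9, 10 (2 points).
  x = 12: rhs = 1, matching y values: 1, 18 (2 points).
  x = 13: rhs = 12, matching y values: none (0 points).
  x = 14: rhs = 6, matching y values: 5, 14 (2 points).
  x = 15: rhs = 8, matching y values: none (0 points).
  x = 16: rhs = 5, matching y values: 9, 10 (2 points).
  x = 17: rhs = 3, matching y values: none (0 points).
  x = 18: rhs = 8, matching y values: none (0 points).
Total affine count: 20.
Full point count |E(F_19)| = 20 + 1 = 21.
Hasse bound: |21 − (19+1)| = |1| = 1 ≤ 2√19 ≈ 8.7178 ✓.


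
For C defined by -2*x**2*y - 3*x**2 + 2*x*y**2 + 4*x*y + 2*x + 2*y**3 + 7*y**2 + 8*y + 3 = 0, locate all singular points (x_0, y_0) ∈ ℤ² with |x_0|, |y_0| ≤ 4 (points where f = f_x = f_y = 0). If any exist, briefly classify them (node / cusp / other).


Singular points: {(0, -1)}; classification: node.

Compute partial derivatives:
  f_x = -4*x*y - 6*x + 2*y**2 + 4*y + 2.
  f_y = -2*x**2 + 4*x*y + 4*x + 6*y**2 + 14*y + 8.
Scan x_0 ∈ {−4, ..., 4}. For each x_0, f_y(x_0, y) is a polynomial in y; find its integer roots y ∈ {−4, ..., 4}, then test f_x and f at those candidates.
  x = -4: f_y(-4, y) = 6*y**2 - 2*y - 40; no integer root y with |y| ≤ 4.
  x = -3: f_y(-3, y) = 6*y**2 + 2*y - 22; no integer root y with |y| ≤ 4.
  x = -2: f_y(-2, y) = 6*y**2 + 6*y - 8; no integer root y with |y| ≤ 4.
  x = -1: f_y(-1, y) = 6*y**2 + 10*y + 2; no integer root y with |y| ≤ 4.
  x = 0: f_y(0, y) = 6*y**2 + 14*y + 8; vanishes at y ∈ {-1}. (0, -1): f_x = 0, f = 0 — SINGULAR.
  x = 1: f_y(1, y) = 6*y**2 + 18*y + 10; no integer root y with |y| ≤ 4.
  x = 2: f_y(2, y) = 6*y**2 + 22*y + 8; no integer root y with |y| ≤ 4.
  x = 3: f_y(3, y) = 6*y**2 + 26*y + 2; no integer root y with |y| ≤ 4.
  x = 4: f_y(4, y) = 6*y**2 + 30*y - 8; no integer root y with |y| ≤ 4.
Only singular point on the grid: (0, -1).
Classify: substitute x = 0 + u, y = -1 + v and expand: f = -2*u**2*v - u**2 + 2*u*v**2 + 2*v**3 + v**2.
No constant or linear terms (consistent with a singular point). Quadratic part: -u**2 + v**2. Cubic part: -2*u**2*v + 2*u*v**2 + 2*v**3.
The quadratic part v**2 - u**2 = (v − u)(v + u) splits into two distinct linear factors, so there are two distinct tangent lines y − -1 = ±(x − 0) — this is a node (ordinary double point).
Classification: node.


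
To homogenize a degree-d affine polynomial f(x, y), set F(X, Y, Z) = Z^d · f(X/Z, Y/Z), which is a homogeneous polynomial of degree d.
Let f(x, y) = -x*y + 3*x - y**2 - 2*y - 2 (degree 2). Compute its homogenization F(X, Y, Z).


F(X, Y, Z) = -X*Y + 3*X*Z - Y**2 - 2*Y*Z - 2*Z**2

deg(f) = 2.
Substitute x = X/Z, y = Y/Z into f, then multiply by Z^2.
  monomial -1·x^1·y^1 ↦ -1·X^1·Y^1·Z^0.
  monomial 3·x^1·y^0 ↦ 3·X^1·Y^0·Z^1.
  monomial -1·x^0·y^2 ↦ -1·X^0·Y^2·Z^0.
  monomial -2·x^0·y^1 ↦ -2·X^0·Y^1·Z^1.
  monomial -2·x^0·y^0 ↦ -2·X^0·Y^0·Z^2.
Collecting: F(X, Y, Z) = -X*Y + 3*X*Z - Y**2 - 2*Y*Z - 2*Z**2.
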